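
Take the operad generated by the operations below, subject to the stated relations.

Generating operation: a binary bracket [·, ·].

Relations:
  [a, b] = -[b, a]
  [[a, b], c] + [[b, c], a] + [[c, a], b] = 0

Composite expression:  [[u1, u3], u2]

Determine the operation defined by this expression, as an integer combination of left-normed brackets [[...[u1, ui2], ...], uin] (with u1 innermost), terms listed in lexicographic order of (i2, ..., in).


[[u1, u3], u2]

Antisymmetry and Jacobi reduce to u1-anchored left-normed brackets.
Composite bracket: [[u1, u3], u2]
Full expansion: 4 signed words from ab - ba (2^2 = 4).
Only words starting with u1 matter:
  u1u3u2 (sign +1) contributes +[[u1, u3], u2]


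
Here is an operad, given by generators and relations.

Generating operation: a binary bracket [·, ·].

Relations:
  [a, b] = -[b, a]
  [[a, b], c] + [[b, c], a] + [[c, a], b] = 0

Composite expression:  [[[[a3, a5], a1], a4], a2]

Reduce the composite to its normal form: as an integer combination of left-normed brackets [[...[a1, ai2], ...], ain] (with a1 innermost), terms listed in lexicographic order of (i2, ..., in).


-[[[[a1, a3], a5], a4], a2] + [[[[a1, a5], a3], a4], a2]


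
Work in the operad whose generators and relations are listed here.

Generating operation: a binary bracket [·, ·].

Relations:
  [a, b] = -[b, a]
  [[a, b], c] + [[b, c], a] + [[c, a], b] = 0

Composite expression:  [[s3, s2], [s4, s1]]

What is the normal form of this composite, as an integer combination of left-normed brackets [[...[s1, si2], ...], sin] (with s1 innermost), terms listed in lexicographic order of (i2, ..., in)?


-[[[s1, s4], s2], s3] + [[[s1, s4], s3], s2]


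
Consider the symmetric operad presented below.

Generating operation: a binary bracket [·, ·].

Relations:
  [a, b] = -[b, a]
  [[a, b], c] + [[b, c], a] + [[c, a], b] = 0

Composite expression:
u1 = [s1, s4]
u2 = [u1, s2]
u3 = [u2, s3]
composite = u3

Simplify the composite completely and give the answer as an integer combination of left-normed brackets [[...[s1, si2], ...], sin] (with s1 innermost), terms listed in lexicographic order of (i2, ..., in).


[[[s1, s4], s2], s3]

Left-normed coefficients sit on the s1-initial expansion words.
Composite bracket: [[[s1, s4], s2], s3]
The bracket unfolds into 8 signed words via [a, b] = ab - ba (2^3 = 8).
Coefficients come from the s1-initial words:
  s1s4s2s3 (sign +1) contributes +[[[s1, s4], s2], s3]


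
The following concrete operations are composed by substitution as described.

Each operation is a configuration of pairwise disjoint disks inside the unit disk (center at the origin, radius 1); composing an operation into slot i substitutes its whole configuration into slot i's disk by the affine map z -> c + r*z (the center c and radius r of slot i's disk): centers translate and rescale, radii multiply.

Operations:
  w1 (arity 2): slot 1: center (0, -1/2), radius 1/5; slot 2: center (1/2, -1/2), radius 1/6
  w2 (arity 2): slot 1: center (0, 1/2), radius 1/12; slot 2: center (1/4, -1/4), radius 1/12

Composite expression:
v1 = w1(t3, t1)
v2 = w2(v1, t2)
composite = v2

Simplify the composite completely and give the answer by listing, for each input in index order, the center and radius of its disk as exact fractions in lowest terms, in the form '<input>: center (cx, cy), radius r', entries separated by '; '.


t1: center (1/24, 11/24), radius 1/72; t2: center (1/4, -1/4), radius 1/12; t3: center (0, 11/24), radius 1/60

Only the slot chain above each t matters under w2; compose those maps.
t3 passes through 2 substitutions, ending at center (0, 11/24), radius 1/60
t1 passes through 2 substitutions, ending at center (1/24, 11/24), radius 1/72
t2 passes through 1 substitution, ending at center (1/4, -1/4), radius 1/12


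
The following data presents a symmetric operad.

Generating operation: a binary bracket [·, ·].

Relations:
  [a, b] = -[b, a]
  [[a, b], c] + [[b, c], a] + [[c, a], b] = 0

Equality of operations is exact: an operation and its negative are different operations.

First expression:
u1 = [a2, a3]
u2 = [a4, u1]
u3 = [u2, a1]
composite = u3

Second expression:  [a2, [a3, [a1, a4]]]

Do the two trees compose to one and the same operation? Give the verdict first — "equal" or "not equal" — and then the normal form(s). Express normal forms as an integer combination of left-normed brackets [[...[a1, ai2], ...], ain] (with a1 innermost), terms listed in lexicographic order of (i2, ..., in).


not equal; first: [[[a1, a2], a3], a4] - [[[a1, a3], a2], a4] - [[[a1, a4], a2], a3] + [[[a1, a4], a3], a2]; second: [[[a1, a4], a3], a2]


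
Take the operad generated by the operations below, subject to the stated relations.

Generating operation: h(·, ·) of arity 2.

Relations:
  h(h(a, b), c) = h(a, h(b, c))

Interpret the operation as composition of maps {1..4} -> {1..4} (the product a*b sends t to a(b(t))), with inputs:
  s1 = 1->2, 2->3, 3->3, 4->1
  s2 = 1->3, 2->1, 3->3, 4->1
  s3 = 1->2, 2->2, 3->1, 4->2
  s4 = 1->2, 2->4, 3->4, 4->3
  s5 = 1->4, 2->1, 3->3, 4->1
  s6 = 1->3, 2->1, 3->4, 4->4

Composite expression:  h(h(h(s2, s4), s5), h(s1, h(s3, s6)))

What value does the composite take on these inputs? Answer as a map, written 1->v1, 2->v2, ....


1->1, 2->1, 3->1, 4->1

h(s2, s4) = 1->1, 2->1, 3->1, 4->3
h(h(s2, s4), s5) = 1->3, 2->1, 3->1, 4->1
h(s3, s6) = 1->1, 2->2, 3->2, 4->2
h(s1, h(s3, s6)) = 1->2, 2->3, 3->3, 4->3
h(h(h(s2, s4), s5), h(s1, h(s3, s6))) = 1->1, 2->1, 3->1, 4->1


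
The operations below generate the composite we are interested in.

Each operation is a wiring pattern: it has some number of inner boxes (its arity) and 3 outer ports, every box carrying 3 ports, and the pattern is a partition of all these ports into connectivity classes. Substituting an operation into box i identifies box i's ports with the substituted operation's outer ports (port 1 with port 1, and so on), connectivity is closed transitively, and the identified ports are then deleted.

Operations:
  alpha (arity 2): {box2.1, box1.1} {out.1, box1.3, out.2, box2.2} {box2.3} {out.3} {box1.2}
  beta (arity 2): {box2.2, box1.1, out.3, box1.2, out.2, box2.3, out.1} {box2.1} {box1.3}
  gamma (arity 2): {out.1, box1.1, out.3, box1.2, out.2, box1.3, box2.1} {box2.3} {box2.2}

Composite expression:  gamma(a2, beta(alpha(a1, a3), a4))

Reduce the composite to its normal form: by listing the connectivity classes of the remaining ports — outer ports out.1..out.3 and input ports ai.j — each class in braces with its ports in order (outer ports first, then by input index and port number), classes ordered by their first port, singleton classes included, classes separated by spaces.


{out.1, out.2, out.3, a1.3, a2.1, a2.2, a2.3, a3.2, a4.2, a4.3} {a1.1, a3.1} {a1.2} {a3.3} {a4.1}

Reachability decides: close wires over gamma-identified ports.
after alpha, the pattern on (a1, a3) reads {out.1, out.2, a1.3, a3.2} {out.3} {a1.1, a3.1} {a1.2} {a3.3} (out.j = its outer ports)
after beta, the pattern on (a1, a3, a4) reads {out.1, out.2, out.3, a1.3, a3.2, a4.2, a4.3} {a1.1, a3.1} {a1.2} {a3.3} {a4.1} (out.j = its outer ports)
after gamma, the pattern on (a2, a1, a3, a4) reads {out.1, out.2, out.3, a1.3, a2.1, a2.2, a2.3, a3.2, a4.2, a4.3} {a1.1, a3.1} {a1.2} {a3.3} {a4.1} (out.j = its outer ports)


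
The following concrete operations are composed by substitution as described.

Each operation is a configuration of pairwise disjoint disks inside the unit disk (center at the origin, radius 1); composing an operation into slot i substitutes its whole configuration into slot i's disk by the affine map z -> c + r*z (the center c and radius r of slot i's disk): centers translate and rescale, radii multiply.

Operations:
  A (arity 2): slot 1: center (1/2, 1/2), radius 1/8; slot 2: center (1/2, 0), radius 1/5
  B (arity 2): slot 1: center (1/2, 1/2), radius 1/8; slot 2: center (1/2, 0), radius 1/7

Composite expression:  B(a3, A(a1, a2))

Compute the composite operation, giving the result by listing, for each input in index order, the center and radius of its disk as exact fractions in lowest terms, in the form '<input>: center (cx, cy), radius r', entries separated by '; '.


a1: center (4/7, 1/14), radius 1/56; a2: center (4/7, 0), radius 1/35; a3: center (1/2, 1/2), radius 1/8

Only the slot chain above each a matters under B; compose those maps.
a3: after 1 affine step, its disk has center (1/2, 1/2), radius 1/8
a1: after 2 affine steps, its disk has center (4/7, 1/14), radius 1/56
a2: after 2 affine steps, its disk has center (4/7, 0), radius 1/35


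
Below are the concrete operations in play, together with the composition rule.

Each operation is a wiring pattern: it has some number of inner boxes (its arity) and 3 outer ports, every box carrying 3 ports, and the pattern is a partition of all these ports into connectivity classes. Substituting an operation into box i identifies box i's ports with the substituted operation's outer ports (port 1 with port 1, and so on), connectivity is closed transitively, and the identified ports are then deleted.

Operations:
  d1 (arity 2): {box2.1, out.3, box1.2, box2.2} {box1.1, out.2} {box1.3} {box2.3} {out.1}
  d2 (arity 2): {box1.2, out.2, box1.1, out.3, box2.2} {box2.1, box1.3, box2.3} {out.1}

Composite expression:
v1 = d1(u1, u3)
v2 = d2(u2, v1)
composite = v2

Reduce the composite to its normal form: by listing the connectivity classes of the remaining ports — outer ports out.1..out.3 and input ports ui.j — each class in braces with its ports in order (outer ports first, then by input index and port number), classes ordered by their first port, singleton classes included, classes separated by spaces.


{out.1} {out.2, out.3, u1.1, u2.1, u2.2} {u1.2, u2.3, u3.1, u3.2} {u1.3} {u3.3}

After gluing at d2, chains via deleted ports link the u-ports.
stage d1: inputs (u1, u3), connectivity {out.1} {out.2, u1.1} {out.3, u1.2, u3.1, u3.2} {u1.3} {u3.3}, out.j its boundary
stage d2: inputs (u2, u1, u3), connectivity {out.1} {out.2, out.3, u1.1, u2.1, u2.2} {u1.2, u2.3, u3.1, u3.2} {u1.3} {u3.3}, out.j its boundary


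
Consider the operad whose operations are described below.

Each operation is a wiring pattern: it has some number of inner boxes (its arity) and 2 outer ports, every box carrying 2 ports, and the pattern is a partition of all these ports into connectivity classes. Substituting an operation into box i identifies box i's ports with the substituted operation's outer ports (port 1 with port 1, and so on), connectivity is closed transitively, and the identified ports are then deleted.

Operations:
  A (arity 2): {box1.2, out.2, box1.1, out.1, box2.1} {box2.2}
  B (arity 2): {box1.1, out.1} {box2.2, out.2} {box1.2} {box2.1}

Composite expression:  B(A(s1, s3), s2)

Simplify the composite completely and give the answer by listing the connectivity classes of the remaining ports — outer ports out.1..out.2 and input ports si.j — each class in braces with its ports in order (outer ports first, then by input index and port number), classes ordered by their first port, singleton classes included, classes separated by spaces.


{out.1, s1.1, s1.2, s3.1} {out.2, s2.2} {s2.1} {s3.2}

Connectivity passes through glued B-boundaries; trace each wire chain.
the subtree at A composes to {out.1, out.2, s1.1, s1.2, s3.1} {s3.2} on (s1, s3); out.j = own outer ports
the subtree at B composes to {out.1, s1.1, s1.2, s3.1} {out.2, s2.2} {s2.1} {s3.2} on (s1, s3, s2); out.j = own outer ports


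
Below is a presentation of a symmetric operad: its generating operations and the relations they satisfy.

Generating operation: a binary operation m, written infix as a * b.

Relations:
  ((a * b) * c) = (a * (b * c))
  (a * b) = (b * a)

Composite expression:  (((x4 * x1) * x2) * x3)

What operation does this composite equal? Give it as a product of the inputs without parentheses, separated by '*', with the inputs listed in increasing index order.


x1 * x2 * x3 * x4

Reordering under m is free, so list the x-inputs canonically.
(x4 * x1) linearizes to x4 * x1
((x4 * x1) * x2) linearizes to x4 * x1 * x2
(((x4 * x1) * x2) * x3) linearizes to x4 * x1 * x2 * x3
rearranged into index order: x1 * x2 * x3 * x4


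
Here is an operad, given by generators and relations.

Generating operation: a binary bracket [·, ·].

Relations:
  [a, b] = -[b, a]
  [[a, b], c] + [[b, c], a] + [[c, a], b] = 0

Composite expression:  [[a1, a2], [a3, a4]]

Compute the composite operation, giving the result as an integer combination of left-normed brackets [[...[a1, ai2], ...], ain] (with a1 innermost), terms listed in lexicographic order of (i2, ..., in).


[[[a1, a2], a3], a4] - [[[a1, a2], a4], a3]

Left-normed coefficients sit on the a1-initial expansion words.
Composite bracket: [[a1, a2], [a3, a4]]
Full expansion: 8 signed words from ab - ba (2^3 = 8).
Coefficients come from the a1-initial words:
  word a1a2a3a4 has sign +1, contributing +[[[a1, a2], a3], a4]
  word a1a2a4a3 has sign -1, contributing -[[[a1, a2], a4], a3]


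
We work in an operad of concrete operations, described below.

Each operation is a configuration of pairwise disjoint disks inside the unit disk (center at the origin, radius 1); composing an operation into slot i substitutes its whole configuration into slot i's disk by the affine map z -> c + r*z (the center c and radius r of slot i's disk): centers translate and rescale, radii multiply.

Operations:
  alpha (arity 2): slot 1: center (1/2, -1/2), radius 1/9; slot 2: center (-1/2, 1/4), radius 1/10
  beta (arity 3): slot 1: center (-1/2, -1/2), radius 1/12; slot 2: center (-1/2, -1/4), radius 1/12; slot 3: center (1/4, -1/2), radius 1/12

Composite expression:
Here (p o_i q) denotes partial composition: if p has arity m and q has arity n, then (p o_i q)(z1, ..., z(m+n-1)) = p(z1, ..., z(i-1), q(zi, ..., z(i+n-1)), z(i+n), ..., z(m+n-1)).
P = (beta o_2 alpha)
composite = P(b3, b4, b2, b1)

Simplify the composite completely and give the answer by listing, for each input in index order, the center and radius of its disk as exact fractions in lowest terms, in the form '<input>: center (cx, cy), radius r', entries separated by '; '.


b1: center (1/4, -1/2), radius 1/12; b2: center (-13/24, -11/48), radius 1/120; b3: center (-1/2, -1/2), radius 1/12; b4: center (-11/24, -7/24), radius 1/108

Follow each b-input down from beta: c' goes to c + r*c', radius to r*r'.
b3 passes through 1 substitution, ending at center (-1/2, -1/2), radius 1/12
b4 passes through 2 substitutions, ending at center (-11/24, -7/24), radius 1/108
b2 passes through 2 substitutions, ending at center (-13/24, -11/48), radius 1/120
b1 passes through 1 substitution, ending at center (1/4, -1/2), radius 1/12


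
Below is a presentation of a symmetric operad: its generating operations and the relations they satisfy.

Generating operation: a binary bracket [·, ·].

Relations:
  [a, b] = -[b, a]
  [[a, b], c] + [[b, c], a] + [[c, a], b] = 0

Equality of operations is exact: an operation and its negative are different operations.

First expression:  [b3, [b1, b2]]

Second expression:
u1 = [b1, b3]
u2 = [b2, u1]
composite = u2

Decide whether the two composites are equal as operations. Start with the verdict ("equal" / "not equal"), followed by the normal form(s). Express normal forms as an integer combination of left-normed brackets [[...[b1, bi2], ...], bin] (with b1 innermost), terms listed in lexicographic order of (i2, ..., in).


Reducing the first expression gives -[[b1, b2], b3]
Reducing the second expression gives -[[b1, b3], b2]
Distinct normal forms: not equal.

not equal — first -[[b1, b2], b3], second -[[b1, b3], b2]


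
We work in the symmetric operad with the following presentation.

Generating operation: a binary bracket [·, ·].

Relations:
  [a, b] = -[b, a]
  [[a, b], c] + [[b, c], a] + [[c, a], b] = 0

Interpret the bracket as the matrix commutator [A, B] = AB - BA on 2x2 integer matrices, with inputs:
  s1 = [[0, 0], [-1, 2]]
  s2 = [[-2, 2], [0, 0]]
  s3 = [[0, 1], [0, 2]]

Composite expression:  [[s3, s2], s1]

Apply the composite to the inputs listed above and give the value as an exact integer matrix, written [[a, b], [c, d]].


[[2, -4], [0, -2]]

[s3, s2] = [[0, -2], [0, 0]]
[[s3, s2], s1] = [[2, -4], [0, -2]]


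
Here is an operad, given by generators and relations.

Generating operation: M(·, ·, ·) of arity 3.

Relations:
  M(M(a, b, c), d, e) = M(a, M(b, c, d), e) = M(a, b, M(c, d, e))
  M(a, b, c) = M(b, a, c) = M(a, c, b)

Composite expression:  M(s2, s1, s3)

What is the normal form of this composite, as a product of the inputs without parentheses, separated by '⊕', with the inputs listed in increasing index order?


Both nesting and order wash out for M; what remains is which s's occur.
M(s2, s1, s3) collapses to s2 ⊕ s1 ⊕ s3
commutativity sorts the factors: s1 ⊕ s2 ⊕ s3

s1 ⊕ s2 ⊕ s3


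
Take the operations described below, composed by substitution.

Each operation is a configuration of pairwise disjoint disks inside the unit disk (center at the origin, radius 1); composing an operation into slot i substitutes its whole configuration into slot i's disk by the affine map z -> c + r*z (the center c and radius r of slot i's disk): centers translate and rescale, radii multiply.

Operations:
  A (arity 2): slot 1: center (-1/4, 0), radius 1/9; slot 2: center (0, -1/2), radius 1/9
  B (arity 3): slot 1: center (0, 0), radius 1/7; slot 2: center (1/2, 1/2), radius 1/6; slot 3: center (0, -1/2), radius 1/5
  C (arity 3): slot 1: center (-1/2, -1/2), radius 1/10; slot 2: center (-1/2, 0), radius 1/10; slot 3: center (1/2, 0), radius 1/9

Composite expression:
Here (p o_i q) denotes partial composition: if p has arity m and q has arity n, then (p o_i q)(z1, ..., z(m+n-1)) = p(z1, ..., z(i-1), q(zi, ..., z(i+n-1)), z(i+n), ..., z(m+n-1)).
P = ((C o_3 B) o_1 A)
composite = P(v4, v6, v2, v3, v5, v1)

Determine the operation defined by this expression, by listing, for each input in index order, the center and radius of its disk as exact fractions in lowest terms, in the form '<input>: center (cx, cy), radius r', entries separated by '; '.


Nesting under C composes maps z -> c + r*z down each v-path.
v4 passes through 2 substitutions, ending at center (-21/40, -1/2), radius 1/90
v6 passes through 2 substitutions, ending at center (-1/2, -11/20), radius 1/90
v2 passes through 1 substitution, ending at center (-1/2, 0), radius 1/10
v3 passes through 2 substitutions, ending at center (1/2, 0), radius 1/63
v5 passes through 2 substitutions, ending at center (5/9, 1/18), radius 1/54
v1 passes through 2 substitutions, ending at center (1/2, -1/18), radius 1/45

v1: center (1/2, -1/18), radius 1/45; v2: center (-1/2, 0), radius 1/10; v3: center (1/2, 0), radius 1/63; v4: center (-21/40, -1/2), radius 1/90; v5: center (5/9, 1/18), radius 1/54; v6: center (-1/2, -11/20), radius 1/90


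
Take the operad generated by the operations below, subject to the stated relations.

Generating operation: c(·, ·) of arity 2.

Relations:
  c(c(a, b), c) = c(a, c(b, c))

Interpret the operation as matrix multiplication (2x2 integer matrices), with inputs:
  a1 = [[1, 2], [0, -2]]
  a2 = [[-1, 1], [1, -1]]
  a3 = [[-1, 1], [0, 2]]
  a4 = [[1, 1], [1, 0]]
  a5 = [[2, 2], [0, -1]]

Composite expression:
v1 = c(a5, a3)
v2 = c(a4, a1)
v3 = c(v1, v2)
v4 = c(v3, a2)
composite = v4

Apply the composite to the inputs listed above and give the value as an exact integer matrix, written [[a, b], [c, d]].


[[8, -8], [-2, 2]]

c(a5, a3) = [[-2, 6], [0, -2]]
c(a4, a1) = [[1, 0], [1, 2]]
c(c(a5, a3), c(a4, a1)) = [[4, 12], [-2, -4]]
c(c(c(a5, a3), c(a4, a1)), a2) = [[8, -8], [-2, 2]]


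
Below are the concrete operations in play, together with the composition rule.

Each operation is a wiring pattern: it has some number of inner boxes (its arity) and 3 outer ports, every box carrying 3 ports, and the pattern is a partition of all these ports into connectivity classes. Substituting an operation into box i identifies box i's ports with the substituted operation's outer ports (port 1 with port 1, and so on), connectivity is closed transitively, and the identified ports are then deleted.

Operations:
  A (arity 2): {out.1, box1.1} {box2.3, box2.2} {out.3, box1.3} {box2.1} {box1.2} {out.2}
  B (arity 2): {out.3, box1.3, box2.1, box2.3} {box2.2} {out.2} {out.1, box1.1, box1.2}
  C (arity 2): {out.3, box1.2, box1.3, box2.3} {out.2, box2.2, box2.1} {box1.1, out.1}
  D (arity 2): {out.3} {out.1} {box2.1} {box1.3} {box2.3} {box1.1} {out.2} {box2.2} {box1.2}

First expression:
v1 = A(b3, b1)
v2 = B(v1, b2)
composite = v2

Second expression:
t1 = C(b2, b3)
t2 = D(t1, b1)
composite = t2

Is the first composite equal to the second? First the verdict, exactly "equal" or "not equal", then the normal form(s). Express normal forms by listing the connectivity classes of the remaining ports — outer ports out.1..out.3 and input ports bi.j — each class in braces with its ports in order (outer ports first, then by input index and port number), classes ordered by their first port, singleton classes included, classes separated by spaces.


not equal: they reduce to {out.1, b3.1} {out.2} {out.3, b2.1, b2.3, b3.3} {b1.1} {b1.2, b1.3} {b2.2} {b3.2} and {out.1} {out.2} {out.3} {b1.1} {b1.2} {b1.3} {b2.1} {b2.2, b2.3, b3.3} {b3.1, b3.2}

The first expression reduces to {out.1, b3.1} {out.2} {out.3, b2.1, b2.3, b3.3} {b1.1} {b1.2, b1.3} {b2.2} {b3.2}
The second expression reduces to {out.1} {out.2} {out.3} {b1.1} {b1.2} {b1.3} {b2.1} {b2.2, b2.3, b3.3} {b3.1, b3.2}
Distinct normal forms: not equal.


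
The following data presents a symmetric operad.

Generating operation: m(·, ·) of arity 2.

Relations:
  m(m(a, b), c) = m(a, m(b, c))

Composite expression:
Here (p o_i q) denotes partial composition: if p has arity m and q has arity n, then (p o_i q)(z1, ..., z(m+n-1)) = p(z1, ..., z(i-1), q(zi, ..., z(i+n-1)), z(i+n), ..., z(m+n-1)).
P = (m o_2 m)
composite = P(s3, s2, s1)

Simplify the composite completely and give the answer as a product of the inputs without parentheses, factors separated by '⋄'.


The m-tree's shape is irrelevant; the s-reading-order decides.
m(s2, s1) flattens to s2 ⋄ s1
m(s3, m(s2, s1)) flattens to s3 ⋄ s2 ⋄ s1

s3 ⋄ s2 ⋄ s1


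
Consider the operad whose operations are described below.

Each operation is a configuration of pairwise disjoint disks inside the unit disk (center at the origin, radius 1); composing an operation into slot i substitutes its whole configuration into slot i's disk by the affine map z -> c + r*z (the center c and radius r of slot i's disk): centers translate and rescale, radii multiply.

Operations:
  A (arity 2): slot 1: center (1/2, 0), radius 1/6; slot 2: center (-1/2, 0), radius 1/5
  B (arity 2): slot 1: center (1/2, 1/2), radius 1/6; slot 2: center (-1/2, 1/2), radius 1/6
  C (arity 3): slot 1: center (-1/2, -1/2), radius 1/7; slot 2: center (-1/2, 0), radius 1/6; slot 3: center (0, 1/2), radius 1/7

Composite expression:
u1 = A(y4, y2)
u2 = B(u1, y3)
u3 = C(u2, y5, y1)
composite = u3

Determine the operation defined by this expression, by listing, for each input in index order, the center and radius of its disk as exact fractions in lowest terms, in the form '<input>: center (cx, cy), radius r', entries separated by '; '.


Affine substitution under C: radii multiply and y-centers shift.
tracing y4 down its 3-map path: center (-5/12, -3/7), radius 1/252
tracing y2 down its 3-map path: center (-37/84, -3/7), radius 1/210
tracing y3 down its 2-map path: center (-4/7, -3/7), radius 1/42
tracing y5 down its 1-map path: center (-1/2, 0), radius 1/6
tracing y1 down its 1-map path: center (0, 1/2), radius 1/7

y1: center (0, 1/2), radius 1/7; y2: center (-37/84, -3/7), radius 1/210; y3: center (-4/7, -3/7), radius 1/42; y4: center (-5/12, -3/7), radius 1/252; y5: center (-1/2, 0), radius 1/6


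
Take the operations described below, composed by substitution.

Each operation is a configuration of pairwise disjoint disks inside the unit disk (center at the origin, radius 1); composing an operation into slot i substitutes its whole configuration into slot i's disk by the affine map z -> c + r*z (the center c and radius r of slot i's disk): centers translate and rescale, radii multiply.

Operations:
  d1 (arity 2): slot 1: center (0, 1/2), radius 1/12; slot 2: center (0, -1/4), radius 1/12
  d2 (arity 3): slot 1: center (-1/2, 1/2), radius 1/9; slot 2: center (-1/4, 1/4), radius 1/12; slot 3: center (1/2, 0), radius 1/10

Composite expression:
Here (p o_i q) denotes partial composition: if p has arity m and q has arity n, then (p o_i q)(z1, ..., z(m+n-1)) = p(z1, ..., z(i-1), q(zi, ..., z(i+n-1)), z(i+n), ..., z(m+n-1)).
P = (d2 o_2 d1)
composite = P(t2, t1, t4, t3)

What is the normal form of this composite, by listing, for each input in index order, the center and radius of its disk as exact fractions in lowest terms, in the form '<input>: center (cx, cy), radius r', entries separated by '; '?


t1: center (-1/4, 7/24), radius 1/144; t2: center (-1/2, 1/2), radius 1/9; t3: center (1/2, 0), radius 1/10; t4: center (-1/4, 11/48), radius 1/144

Affine substitution under d2: radii multiply and t-centers shift.
for t2, the 1-step affine chain lands on center (-1/2, 1/2), radius 1/9
for t1, the 2-step affine chain lands on center (-1/4, 7/24), radius 1/144
for t4, the 2-step affine chain lands on center (-1/4, 11/48), radius 1/144
for t3, the 1-step affine chain lands on center (1/2, 0), radius 1/10


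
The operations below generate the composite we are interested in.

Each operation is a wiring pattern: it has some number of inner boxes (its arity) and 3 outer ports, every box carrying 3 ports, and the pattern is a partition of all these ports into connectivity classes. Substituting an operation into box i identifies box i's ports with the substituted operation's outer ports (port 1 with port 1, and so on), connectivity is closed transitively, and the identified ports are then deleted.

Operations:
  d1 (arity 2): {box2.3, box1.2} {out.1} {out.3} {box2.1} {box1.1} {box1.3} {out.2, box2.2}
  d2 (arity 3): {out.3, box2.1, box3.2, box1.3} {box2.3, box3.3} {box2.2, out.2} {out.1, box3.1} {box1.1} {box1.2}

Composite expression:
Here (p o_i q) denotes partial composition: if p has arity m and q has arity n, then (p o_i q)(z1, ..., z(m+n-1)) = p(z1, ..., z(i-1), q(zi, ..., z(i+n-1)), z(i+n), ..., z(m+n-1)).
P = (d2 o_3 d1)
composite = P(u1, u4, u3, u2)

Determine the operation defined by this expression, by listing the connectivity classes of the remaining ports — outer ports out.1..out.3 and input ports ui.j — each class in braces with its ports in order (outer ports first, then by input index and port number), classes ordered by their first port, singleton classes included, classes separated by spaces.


After gluing at d2, chains via deleted ports link the u-ports.
the subtree at d1 composes to {out.1} {out.2, u2.2} {out.3} {u2.1} {u2.3, u3.2} {u3.1} {u3.3} on (u3, u2); out.j = own outer ports
the subtree at d2 composes to {out.1} {out.2, u4.2} {out.3, u1.3, u2.2, u4.1} {u1.1} {u1.2} {u2.1} {u2.3, u3.2} {u3.1} {u3.3} {u4.3} on (u1, u4, u3, u2); out.j = own outer ports

{out.1} {out.2, u4.2} {out.3, u1.3, u2.2, u4.1} {u1.1} {u1.2} {u2.1} {u2.3, u3.2} {u3.1} {u3.3} {u4.3}


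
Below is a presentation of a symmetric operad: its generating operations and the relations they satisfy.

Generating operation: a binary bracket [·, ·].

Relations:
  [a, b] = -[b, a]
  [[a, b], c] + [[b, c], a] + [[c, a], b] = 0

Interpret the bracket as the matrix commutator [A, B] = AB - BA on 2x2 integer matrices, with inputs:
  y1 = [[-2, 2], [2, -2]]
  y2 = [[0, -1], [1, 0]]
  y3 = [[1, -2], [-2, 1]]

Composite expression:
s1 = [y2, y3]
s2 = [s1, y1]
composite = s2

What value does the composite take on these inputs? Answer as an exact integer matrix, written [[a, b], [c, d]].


[[0, 16], [-16, 0]]

[y2, y3] = [[4, 0], [0, -4]]
[[y2, y3], y1] = [[0, 16], [-16, 0]]


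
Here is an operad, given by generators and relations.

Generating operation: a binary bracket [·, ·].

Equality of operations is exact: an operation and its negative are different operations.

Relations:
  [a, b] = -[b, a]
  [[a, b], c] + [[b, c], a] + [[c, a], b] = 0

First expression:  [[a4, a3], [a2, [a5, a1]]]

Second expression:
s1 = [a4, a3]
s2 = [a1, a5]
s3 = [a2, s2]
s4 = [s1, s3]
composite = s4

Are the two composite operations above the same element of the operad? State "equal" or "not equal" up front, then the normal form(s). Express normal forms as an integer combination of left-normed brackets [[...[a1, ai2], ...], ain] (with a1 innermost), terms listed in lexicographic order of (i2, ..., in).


not equal; the first gives [[[[a1, a5], a2], a3], a4] - [[[[a1, a5], a2], a4], a3] and the second -[[[[a1, a5], a2], a3], a4] + [[[[a1, a5], a2], a4], a3]

The first composite normalizes to [[[[a1, a5], a2], a3], a4] - [[[[a1, a5], a2], a4], a3]
The second composite normalizes to -[[[[a1, a5], a2], a3], a4] + [[[[a1, a5], a2], a4], a3]
Different reductions; not equal.


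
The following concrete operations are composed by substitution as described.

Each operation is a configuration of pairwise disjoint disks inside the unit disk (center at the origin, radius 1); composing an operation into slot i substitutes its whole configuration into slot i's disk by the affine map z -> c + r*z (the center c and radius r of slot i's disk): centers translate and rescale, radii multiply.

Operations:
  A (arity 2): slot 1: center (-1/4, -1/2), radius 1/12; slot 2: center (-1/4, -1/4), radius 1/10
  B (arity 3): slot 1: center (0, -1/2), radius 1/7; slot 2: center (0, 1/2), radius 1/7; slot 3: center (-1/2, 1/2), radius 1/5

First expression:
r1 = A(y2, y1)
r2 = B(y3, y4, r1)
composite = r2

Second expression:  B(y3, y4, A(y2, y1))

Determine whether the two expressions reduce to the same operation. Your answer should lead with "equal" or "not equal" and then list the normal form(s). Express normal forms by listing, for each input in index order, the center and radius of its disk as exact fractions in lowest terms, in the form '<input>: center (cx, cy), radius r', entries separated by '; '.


equal; the common form is y1: center (-11/20, 9/20), radius 1/50; y2: center (-11/20, 2/5), radius 1/60; y3: center (0, -1/2), radius 1/7; y4: center (0, 1/2), radius 1/7

Normal form of the first expression: y1: center (-11/20, 9/20), radius 1/50; y2: center (-11/20, 2/5), radius 1/60; y3: center (0, -1/2), radius 1/7; y4: center (0, 1/2), radius 1/7
Normal form of the second expression: y1: center (-11/20, 9/20), radius 1/50; y2: center (-11/20, 2/5), radius 1/60; y3: center (0, -1/2), radius 1/7; y4: center (0, 1/2), radius 1/7
One common form — equal.


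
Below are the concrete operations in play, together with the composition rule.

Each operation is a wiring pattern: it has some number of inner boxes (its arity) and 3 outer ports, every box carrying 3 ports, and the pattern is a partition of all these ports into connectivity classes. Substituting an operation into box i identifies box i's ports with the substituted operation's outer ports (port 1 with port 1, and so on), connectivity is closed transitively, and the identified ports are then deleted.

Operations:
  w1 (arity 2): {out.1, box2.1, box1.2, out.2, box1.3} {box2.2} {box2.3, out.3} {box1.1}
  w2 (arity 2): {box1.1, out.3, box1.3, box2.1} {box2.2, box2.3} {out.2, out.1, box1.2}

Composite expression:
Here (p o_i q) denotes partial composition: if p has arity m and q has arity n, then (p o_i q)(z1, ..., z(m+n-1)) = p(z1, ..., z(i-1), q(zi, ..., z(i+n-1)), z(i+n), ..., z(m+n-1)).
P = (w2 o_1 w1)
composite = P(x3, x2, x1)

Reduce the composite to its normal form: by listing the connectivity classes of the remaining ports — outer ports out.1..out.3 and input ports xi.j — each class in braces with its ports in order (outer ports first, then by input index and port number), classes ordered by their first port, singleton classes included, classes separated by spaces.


Reachability decides: close wires over w2-identified ports.
after w1, the pattern on (x3, x2) reads {out.1, out.2, x2.1, x3.2, x3.3} {out.3, x2.3} {x2.2} {x3.1} (out.j = its outer ports)
after w2, the pattern on (x3, x2, x1) reads {out.1, out.2, out.3, x1.1, x2.1, x2.3, x3.2, x3.3} {x1.2, x1.3} {x2.2} {x3.1} (out.j = its outer ports)

{out.1, out.2, out.3, x1.1, x2.1, x2.3, x3.2, x3.3} {x1.2, x1.3} {x2.2} {x3.1}


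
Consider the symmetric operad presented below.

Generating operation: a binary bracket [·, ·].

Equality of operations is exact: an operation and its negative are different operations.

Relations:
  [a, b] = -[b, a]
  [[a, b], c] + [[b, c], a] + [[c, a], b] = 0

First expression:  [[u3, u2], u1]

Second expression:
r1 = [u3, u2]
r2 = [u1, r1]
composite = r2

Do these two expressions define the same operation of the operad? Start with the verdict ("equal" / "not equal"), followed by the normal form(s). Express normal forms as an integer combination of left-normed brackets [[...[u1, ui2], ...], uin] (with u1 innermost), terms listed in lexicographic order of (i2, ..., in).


not equal: they reduce to [[u1, u2], u3] - [[u1, u3], u2] and -[[u1, u2], u3] + [[u1, u3], u2]

In normal form, the first expression is [[u1, u2], u3] - [[u1, u3], u2]
In normal form, the second expression is -[[u1, u2], u3] + [[u1, u3], u2]
Different reductions; not equal.


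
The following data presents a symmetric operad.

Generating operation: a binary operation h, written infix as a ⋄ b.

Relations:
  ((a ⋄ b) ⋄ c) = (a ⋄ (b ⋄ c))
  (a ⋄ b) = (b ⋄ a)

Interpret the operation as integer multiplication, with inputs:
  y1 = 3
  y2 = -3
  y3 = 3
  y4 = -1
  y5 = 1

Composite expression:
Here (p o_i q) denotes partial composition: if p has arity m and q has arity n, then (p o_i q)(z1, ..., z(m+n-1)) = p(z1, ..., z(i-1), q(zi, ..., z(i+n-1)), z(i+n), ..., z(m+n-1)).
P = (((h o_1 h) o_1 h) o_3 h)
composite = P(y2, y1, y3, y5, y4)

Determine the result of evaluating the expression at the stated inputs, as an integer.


(y2 ⋄ y1) = -9
(y3 ⋄ y5) = 3
((y2 ⋄ y1) ⋄ (y3 ⋄ y5)) = -27
(((y2 ⋄ y1) ⋄ (y3 ⋄ y5)) ⋄ y4) = 27

27


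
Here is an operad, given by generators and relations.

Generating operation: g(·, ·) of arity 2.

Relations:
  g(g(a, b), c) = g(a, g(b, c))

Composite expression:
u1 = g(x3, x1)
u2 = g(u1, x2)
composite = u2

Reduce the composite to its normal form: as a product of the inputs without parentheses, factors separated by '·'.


x3 · x1 · x2

Associativity of g dissolves the nesting; only the x-input order survives.
g(x3, x1) unparenthesizes to x3 · x1
g(g(x3, x1), x2) unparenthesizes to x3 · x1 · x2


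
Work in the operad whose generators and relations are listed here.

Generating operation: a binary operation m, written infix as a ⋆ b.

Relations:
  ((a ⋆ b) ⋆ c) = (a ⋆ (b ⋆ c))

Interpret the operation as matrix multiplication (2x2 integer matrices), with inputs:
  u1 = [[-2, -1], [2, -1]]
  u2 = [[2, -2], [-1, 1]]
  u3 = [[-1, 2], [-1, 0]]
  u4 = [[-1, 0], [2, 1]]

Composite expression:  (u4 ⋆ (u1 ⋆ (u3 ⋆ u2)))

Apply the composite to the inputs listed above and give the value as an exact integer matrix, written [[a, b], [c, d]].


[[-10, 10], [14, -14]]

(u3 ⋆ u2) = [[-4, 4], [-2, 2]]
(u1 ⋆ (u3 ⋆ u2)) = [[10, -10], [-6, 6]]
(u4 ⋆ (u1 ⋆ (u3 ⋆ u2))) = [[-10, 10], [14, -14]]


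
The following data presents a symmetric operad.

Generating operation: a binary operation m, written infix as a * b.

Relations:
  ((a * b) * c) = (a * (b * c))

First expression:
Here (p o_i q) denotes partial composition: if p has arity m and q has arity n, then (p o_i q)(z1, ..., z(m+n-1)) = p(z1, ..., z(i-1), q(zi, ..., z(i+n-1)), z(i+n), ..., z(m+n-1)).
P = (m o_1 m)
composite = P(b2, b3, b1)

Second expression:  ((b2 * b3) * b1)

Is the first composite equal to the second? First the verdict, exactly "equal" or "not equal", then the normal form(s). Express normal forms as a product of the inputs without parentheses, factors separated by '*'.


Reducing the first expression gives b2 * b3 * b1
Reducing the second expression gives b2 * b3 * b1
Identical normal forms: equal.

equal; both compose to b2 * b3 * b1


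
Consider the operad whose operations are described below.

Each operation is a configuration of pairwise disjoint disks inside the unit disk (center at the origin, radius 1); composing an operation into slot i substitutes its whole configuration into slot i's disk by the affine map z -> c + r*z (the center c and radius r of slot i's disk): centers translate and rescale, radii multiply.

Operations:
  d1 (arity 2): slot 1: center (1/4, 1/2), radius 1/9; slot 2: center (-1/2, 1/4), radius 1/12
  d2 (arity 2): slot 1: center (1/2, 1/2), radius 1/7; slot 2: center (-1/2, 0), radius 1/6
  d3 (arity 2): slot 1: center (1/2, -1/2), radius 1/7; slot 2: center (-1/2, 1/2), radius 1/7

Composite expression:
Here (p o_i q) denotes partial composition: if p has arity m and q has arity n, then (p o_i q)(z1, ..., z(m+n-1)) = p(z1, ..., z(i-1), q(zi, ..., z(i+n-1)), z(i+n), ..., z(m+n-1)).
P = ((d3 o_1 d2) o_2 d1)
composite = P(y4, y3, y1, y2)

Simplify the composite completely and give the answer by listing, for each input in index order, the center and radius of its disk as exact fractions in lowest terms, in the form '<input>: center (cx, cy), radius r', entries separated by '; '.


y1: center (5/12, -83/168), radius 1/504; y2: center (-1/2, 1/2), radius 1/7; y3: center (73/168, -41/84), radius 1/378; y4: center (4/7, -3/7), radius 1/49

Nesting under d3 composes maps z -> c + r*z down each y-path.
input y4: applying the 2 nested substitutions gives center (4/7, -3/7), radius 1/49
input y3: applying the 3 nested substitutions gives center (73/168, -41/84), radius 1/378
input y1: applying the 3 nested substitutions gives center (5/12, -83/168), radius 1/504
input y2: applying the 1 nested substitution gives center (-1/2, 1/2), radius 1/7


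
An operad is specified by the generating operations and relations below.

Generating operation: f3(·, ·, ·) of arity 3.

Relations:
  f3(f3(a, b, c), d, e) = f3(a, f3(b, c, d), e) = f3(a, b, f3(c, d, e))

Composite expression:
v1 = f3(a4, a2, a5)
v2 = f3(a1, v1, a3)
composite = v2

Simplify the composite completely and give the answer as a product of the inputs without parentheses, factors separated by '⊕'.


a1 ⊕ a4 ⊕ a2 ⊕ a5 ⊕ a3

Key point: f3 is associative — brackets drop, the a-order remains.
f3(a4, a2, a5) collapses to a4 ⊕ a2 ⊕ a5
f3(a1, f3(a4, a2, a5), a3) collapses to a1 ⊕ a4 ⊕ a2 ⊕ a5 ⊕ a3


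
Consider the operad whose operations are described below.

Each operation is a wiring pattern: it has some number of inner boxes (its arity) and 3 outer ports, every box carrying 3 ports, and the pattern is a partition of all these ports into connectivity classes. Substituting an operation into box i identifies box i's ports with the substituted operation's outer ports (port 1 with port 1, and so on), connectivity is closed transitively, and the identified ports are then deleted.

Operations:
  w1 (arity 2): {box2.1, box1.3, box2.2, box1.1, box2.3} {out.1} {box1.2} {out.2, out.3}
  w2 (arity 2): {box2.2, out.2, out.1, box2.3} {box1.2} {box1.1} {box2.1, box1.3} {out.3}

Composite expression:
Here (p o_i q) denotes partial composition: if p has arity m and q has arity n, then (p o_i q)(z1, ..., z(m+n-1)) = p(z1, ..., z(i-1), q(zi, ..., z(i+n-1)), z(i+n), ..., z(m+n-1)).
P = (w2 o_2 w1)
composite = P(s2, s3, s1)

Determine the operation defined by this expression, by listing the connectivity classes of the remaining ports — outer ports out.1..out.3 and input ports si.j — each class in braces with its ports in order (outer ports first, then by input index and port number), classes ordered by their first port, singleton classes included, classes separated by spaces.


{out.1, out.2} {out.3} {s1.1, s1.2, s1.3, s3.1, s3.3} {s2.1} {s2.2} {s2.3} {s3.2}

Treat the ports identified at w2 as solder joints: merge, then drop.
through w1, on inputs (s3, s1): {out.1} {out.2, out.3} {s1.1, s1.2, s1.3, s3.1, s3.3} {s3.2} (out.j = stage outer ports)
through w2, on inputs (s2, s3, s1): {out.1, out.2} {out.3} {s1.1, s1.2, s1.3, s3.1, s3.3} {s2.1} {s2.2} {s2.3} {s3.2} (out.j = stage outer ports)
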